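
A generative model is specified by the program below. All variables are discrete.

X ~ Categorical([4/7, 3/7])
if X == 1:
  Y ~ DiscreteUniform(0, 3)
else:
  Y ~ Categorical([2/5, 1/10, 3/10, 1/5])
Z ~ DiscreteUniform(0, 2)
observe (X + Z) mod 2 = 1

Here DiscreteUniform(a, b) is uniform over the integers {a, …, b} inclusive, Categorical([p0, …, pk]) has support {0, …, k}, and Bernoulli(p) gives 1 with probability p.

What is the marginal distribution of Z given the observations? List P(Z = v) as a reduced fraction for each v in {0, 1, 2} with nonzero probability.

Enumerate traces; 12 have nonzero weight after conditioning:
  (X=0, Y=0, Z=1) weight 8/105
  (X=0, Y=1, Z=1) weight 2/105
  (X=0, Y=2, Z=1) weight 2/35
  (X=0, Y=3, Z=1) weight 4/105
  (X=1, Y=0, Z=0) weight 1/28
  (X=1, Y=0, Z=2) weight 1/28
  (X=1, Y=1, Z=0) weight 1/28
  (X=1, Y=1, Z=2) weight 1/28
  … 4 more
Group by Z:
  weight(Z=0) = 1/7
  weight(Z=1) = 4/21
  weight(Z=2) = 1/7
Total weight = 1/7 + 4/21 + 1/7 = 10/21
P(Z=0 | obs) = 1/7 / 10/21 = 3/10
P(Z=1 | obs) = 4/21 / 10/21 = 2/5
P(Z=2 | obs) = 1/7 / 10/21 = 3/10

P(Z=0) = 3/10, P(Z=1) = 2/5, P(Z=2) = 3/10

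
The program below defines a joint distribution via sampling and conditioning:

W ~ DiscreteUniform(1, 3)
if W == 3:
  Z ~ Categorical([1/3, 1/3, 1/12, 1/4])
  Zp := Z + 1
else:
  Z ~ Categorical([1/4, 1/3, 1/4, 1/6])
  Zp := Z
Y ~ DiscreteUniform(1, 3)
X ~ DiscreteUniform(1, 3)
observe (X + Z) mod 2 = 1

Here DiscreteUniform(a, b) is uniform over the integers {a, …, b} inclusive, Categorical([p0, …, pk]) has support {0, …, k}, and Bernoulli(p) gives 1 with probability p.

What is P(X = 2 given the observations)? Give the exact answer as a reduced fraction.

P(X = 2 | obs) = 19/53

Enumerate traces; 54 have nonzero weight after conditioning:
  (W=1, Z=0, Y=1, X=1) weight 1/108
  (W=1, Z=0, Y=1, X=3) weight 1/108
  (W=1, Z=0, Y=2, X=1) weight 1/108
  (W=1, Z=0, Y=2, X=3) weight 1/108
  (W=1, Z=0, Y=3, X=1) weight 1/108
  (W=1, Z=0, Y=3, X=3) weight 1/108
  (W=1, Z=1, Y=1, X=2) weight 1/81
  (W=1, Z=1, Y=2, X=2) weight 1/81
  … 46 more
Group by X:
  weight(X=1) = 17/108
  weight(X=2) = 19/108
  weight(X=3) = 17/108
Total weight = 17/108 + 19/108 + 17/108 = 53/108
P(X=1 | obs) = 17/108 / 53/108 = 17/53
P(X=2 | obs) = 19/108 / 53/108 = 19/53
P(X=3 | obs) = 17/108 / 53/108 = 17/53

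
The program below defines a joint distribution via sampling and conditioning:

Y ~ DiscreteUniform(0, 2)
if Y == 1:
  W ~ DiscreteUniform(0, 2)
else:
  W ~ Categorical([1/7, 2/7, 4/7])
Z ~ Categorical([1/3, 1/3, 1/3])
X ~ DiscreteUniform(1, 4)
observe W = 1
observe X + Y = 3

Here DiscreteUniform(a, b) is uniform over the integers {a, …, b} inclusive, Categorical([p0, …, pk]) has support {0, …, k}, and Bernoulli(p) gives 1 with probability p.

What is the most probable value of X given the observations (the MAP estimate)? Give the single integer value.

Enumerate traces; 9 have nonzero weight after conditioning:
  (Y=0, W=1, Z=0, X=3) weight 1/126
  (Y=0, W=1, Z=1, X=3) weight 1/126
  (Y=0, W=1, Z=2, X=3) weight 1/126
  (Y=1, W=1, Z=0, X=2) weight 1/108
  (Y=1, W=1, Z=1, X=2) weight 1/108
  (Y=1, W=1, Z=2, X=2) weight 1/108
  (Y=2, W=1, Z=0, X=1) weight 1/126
  (Y=2, W=1, Z=1, X=1) weight 1/126
  … 1 more
Group by X:
  weight(X=1) = 1/42
  weight(X=2) = 1/36
  weight(X=3) = 1/42
Total weight = 1/42 + 1/36 + 1/42 = 19/252
P(X=1 | obs) = 1/42 / 19/252 = 6/19
P(X=2 | obs) = 1/36 / 19/252 = 7/19
P(X=3 | obs) = 1/42 / 19/252 = 6/19
argmax = 2

argmax_v P(X = v | obs) = 2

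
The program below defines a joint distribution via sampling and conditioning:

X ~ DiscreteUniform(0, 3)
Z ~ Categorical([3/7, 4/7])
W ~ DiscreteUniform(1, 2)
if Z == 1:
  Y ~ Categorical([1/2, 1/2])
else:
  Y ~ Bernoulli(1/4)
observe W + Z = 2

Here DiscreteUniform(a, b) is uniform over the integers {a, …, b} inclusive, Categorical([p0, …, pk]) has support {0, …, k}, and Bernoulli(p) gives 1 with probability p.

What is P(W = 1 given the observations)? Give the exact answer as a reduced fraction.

P(W = 1 | obs) = 4/7

Enumerate traces; 16 have nonzero weight after conditioning:
  (X=0, Z=0, W=2, Y=0) weight 9/224
  (X=0, Z=0, W=2, Y=1) weight 3/224
  (X=0, Z=1, W=1, Y=0) weight 1/28
  (X=0, Z=1, W=1, Y=1) weight 1/28
  (X=1, Z=0, W=2, Y=0) weight 9/224
  (X=1, Z=0, W=2, Y=1) weight 3/224
  (X=1, Z=1, W=1, Y=0) weight 1/28
  (X=1, Z=1, W=1, Y=1) weight 1/28
  … 8 more
Group by W:
  weight(W=1) = 2/7
  weight(W=2) = 3/14
Total weight = 2/7 + 3/14 = 1/2
P(W=1 | obs) = 2/7 / 1/2 = 4/7
P(W=2 | obs) = 3/14 / 1/2 = 3/7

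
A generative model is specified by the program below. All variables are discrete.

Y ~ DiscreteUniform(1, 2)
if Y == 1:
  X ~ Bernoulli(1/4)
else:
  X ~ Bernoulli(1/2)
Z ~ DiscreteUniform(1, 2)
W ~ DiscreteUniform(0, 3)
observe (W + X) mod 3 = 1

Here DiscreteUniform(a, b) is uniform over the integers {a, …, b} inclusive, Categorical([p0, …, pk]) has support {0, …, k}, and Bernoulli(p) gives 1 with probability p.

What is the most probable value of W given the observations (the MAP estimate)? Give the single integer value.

argmax_v P(W = v | obs) = 1

Enumerate traces; 12 have nonzero weight after conditioning:
  (Y=1, X=0, Z=1, W=1) weight 3/64
  (Y=1, X=0, Z=2, W=1) weight 3/64
  (Y=1, X=1, Z=1, W=0) weight 1/64
  (Y=1, X=1, Z=1, W=3) weight 1/64
  (Y=1, X=1, Z=2, W=0) weight 1/64
  (Y=1, X=1, Z=2, W=3) weight 1/64
  (Y=2, X=0, Z=1, W=1) weight 1/32
  (Y=2, X=0, Z=2, W=1) weight 1/32
  … 4 more
Group by W:
  weight(W=0) = 3/32
  weight(W=1) = 5/32
  weight(W=3) = 3/32
Total weight = 3/32 + 5/32 + 3/32 = 11/32
P(W=0 | obs) = 3/32 / 11/32 = 3/11
P(W=1 | obs) = 5/32 / 11/32 = 5/11
P(W=3 | obs) = 3/32 / 11/32 = 3/11
argmax = 1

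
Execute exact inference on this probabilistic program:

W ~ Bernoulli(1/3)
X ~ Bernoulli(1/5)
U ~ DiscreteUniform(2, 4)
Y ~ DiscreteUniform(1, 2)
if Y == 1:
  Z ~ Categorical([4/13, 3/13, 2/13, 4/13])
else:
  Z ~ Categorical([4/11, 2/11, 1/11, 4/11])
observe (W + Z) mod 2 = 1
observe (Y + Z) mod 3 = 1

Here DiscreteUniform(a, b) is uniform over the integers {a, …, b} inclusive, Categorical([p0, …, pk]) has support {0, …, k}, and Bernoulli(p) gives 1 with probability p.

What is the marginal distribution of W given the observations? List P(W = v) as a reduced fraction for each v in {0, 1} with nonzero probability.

P(W=0) = 88/145, P(W=1) = 57/145

Enumerate traces; 18 have nonzero weight after conditioning:
  (W=0, X=0, U=2, Y=1, Z=3) weight 16/585
  (W=0, X=0, U=3, Y=1, Z=3) weight 16/585
  (W=0, X=0, U=4, Y=1, Z=3) weight 16/585
  (W=0, X=1, U=2, Y=1, Z=3) weight 4/585
  (W=0, X=1, U=3, Y=1, Z=3) weight 4/585
  (W=0, X=1, U=4, Y=1, Z=3) weight 4/585
  (W=1, X=0, U=2, Y=1, Z=0) weight 8/585
  (W=1, X=0, U=2, Y=2, Z=2) weight 2/495
  … 10 more
Group by W:
  weight(W=0) = 4/39
  weight(W=1) = 19/286
Total weight = 4/39 + 19/286 = 145/858
P(W=0 | obs) = 4/39 / 145/858 = 88/145
P(W=1 | obs) = 19/286 / 145/858 = 57/145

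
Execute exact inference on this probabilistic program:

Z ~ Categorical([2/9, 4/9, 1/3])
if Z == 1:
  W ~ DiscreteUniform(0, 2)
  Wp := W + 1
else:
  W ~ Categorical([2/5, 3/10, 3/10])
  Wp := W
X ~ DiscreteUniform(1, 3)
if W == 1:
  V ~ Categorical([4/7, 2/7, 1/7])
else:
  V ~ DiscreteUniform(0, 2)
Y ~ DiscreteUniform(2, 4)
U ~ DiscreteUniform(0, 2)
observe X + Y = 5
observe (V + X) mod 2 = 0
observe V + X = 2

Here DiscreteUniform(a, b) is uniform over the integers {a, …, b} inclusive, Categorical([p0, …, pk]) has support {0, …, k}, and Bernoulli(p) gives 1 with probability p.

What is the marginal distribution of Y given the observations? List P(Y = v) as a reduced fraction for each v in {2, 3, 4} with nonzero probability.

P(Y=3) = 463/824, P(Y=4) = 361/824

Enumerate traces; 54 have nonzero weight after conditioning:
  (Z=0, W=0, X=1, V=1, Y=4, U=0) weight 4/3645
  (Z=0, W=0, X=1, V=1, Y=4, U=1) weight 4/3645
  (Z=0, W=0, X=1, V=1, Y=4, U=2) weight 4/3645
  (Z=0, W=0, X=2, V=0, Y=3, U=0) weight 4/3645
  (Z=0, W=0, X=2, V=0, Y=3, U=1) weight 4/3645
  (Z=0, W=0, X=2, V=0, Y=3, U=2) weight 4/3645
  (Z=0, W=1, X=1, V=1, Y=4, U=0) weight 2/2835
  (Z=0, W=1, X=1, V=1, Y=4, U=1) weight 2/2835
  … 46 more
Group by Y:
  weight(Y=3) = 463/10206
  weight(Y=4) = 361/10206
Total weight = 463/10206 + 361/10206 = 412/5103
P(Y=3 | obs) = 463/10206 / 412/5103 = 463/824
P(Y=4 | obs) = 361/10206 / 412/5103 = 361/824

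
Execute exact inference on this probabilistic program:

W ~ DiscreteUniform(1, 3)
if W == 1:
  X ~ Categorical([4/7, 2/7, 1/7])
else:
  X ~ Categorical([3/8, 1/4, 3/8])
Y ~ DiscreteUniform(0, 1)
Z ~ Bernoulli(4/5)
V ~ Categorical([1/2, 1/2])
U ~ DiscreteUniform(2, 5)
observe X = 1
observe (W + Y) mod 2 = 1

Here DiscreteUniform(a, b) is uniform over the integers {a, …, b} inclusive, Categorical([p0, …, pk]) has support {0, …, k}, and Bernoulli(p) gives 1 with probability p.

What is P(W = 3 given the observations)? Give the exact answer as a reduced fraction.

P(W = 3 | obs) = 7/22

Enumerate traces; 48 have nonzero weight after conditioning:
  (W=1, X=1, Y=0, Z=0, V=0, U=2) weight 1/840
  (W=1, X=1, Y=0, Z=0, V=0, U=3) weight 1/840
  (W=1, X=1, Y=0, Z=0, V=0, U=4) weight 1/840
  (W=1, X=1, Y=0, Z=0, V=0, U=5) weight 1/840
  (W=1, X=1, Y=0, Z=0, V=1, U=2) weight 1/840
  (W=1, X=1, Y=0, Z=0, V=1, U=3) weight 1/840
  (W=1, X=1, Y=0, Z=0, V=1, U=4) weight 1/840
  (W=1, X=1, Y=0, Z=0, V=1, U=5) weight 1/840
  (W=2, X=1, Y=1, Z=0, V=0, U=2) weight 1/960
  (W=3, X=1, Y=0, Z=0, V=0, U=2) weight 1/960
  … 38 more
Group by W:
  weight(W=1) = 1/21
  weight(W=2) = 1/24
  weight(W=3) = 1/24
Total weight = 1/21 + 1/24 + 1/24 = 11/84
P(W=1 | obs) = 1/21 / 11/84 = 4/11
P(W=2 | obs) = 1/24 / 11/84 = 7/22
P(W=3 | obs) = 1/24 / 11/84 = 7/22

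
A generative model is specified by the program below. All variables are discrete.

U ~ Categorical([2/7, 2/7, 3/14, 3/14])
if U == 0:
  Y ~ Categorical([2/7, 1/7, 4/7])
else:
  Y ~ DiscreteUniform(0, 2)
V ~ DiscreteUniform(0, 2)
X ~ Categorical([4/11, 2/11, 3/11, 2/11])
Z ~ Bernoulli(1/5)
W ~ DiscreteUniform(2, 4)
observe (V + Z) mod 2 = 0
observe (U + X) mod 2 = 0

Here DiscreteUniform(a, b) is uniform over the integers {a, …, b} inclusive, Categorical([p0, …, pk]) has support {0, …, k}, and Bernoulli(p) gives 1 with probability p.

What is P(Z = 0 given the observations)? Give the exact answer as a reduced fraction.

Enumerate traces; 216 have nonzero weight after conditioning:
  (U=0, Y=0, V=0, X=0, Z=0, W=2) weight 64/24255
  (U=0, Y=0, V=0, X=0, Z=0, W=3) weight 64/24255
  (U=0, Y=0, V=0, X=0, Z=0, W=4) weight 64/24255
  (U=0, Y=0, V=0, X=2, Z=0, W=2) weight 16/8085
  (U=0, Y=0, V=0, X=2, Z=0, W=3) weight 16/8085
  (U=0, Y=0, V=0, X=2, Z=0, W=4) weight 16/8085
  (U=0, Y=0, V=1, X=0, Z=1, W=2) weight 16/24255
  (U=0, Y=0, V=1, X=0, Z=1, W=3) weight 16/24255
  … 208 more
Group by Z:
  weight(Z=0) = 4/15
  weight(Z=1) = 1/30
Total weight = 4/15 + 1/30 = 3/10
P(Z=0 | obs) = 4/15 / 3/10 = 8/9
P(Z=1 | obs) = 1/30 / 3/10 = 1/9

P(Z = 0 | obs) = 8/9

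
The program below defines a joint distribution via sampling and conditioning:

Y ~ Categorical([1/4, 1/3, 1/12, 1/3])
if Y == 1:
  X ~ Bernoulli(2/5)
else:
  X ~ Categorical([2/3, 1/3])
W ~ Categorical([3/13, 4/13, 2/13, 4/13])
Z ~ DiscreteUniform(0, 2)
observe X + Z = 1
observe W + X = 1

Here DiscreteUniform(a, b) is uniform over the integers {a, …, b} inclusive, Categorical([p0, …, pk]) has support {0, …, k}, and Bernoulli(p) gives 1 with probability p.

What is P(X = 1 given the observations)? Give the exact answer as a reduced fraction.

P(X = 1 | obs) = 12/41

Enumerate traces; 8 have nonzero weight after conditioning:
  (Y=0, X=0, W=1, Z=1) weight 2/117
  (Y=0, X=1, W=0, Z=0) weight 1/156
  (Y=1, X=0, W=1, Z=1) weight 4/195
  (Y=1, X=1, W=0, Z=0) weight 2/195
  (Y=2, X=0, W=1, Z=1) weight 2/351
  (Y=2, X=1, W=0, Z=0) weight 1/468
  (Y=3, X=0, W=1, Z=1) weight 8/351
  (Y=3, X=1, W=0, Z=0) weight 1/117
Group by X:
  weight(X=0) = 116/1755
  weight(X=1) = 16/585
Total weight = 116/1755 + 16/585 = 164/1755
P(X=0 | obs) = 116/1755 / 164/1755 = 29/41
P(X=1 | obs) = 16/585 / 164/1755 = 12/41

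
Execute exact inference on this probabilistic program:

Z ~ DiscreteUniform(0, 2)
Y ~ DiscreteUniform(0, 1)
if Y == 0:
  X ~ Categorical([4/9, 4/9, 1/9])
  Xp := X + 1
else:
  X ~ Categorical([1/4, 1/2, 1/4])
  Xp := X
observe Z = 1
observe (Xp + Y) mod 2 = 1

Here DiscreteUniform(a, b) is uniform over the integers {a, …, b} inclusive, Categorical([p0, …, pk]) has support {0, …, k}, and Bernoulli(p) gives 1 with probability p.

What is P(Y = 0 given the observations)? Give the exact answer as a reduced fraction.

Enumerate traces; 4 have nonzero weight after conditioning:
  (Z=1, Y=0, X=0) weight 2/27
  (Z=1, Y=0, X=2) weight 1/54
  (Z=1, Y=1, X=0) weight 1/24
  (Z=1, Y=1, X=2) weight 1/24
Group by Y:
  weight(Y=0) = 5/54
  weight(Y=1) = 1/12
Total weight = 5/54 + 1/12 = 19/108
P(Y=0 | obs) = 5/54 / 19/108 = 10/19
P(Y=1 | obs) = 1/12 / 19/108 = 9/19

P(Y = 0 | obs) = 10/19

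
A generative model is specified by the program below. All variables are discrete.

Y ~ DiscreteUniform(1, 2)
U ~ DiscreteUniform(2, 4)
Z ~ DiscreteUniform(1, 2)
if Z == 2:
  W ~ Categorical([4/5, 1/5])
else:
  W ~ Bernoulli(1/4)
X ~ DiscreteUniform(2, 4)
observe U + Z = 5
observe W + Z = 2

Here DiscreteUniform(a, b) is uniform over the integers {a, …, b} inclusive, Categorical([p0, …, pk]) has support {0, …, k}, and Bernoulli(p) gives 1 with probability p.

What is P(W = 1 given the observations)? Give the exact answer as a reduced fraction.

Enumerate traces; 12 have nonzero weight after conditioning:
  (Y=1, U=3, Z=2, W=0, X=2) weight 1/45
  (Y=1, U=3, Z=2, W=0, X=3) weight 1/45
  (Y=1, U=3, Z=2, W=0, X=4) weight 1/45
  (Y=1, U=4, Z=1, W=1, X=2) weight 1/144
  (Y=1, U=4, Z=1, W=1, X=3) weight 1/144
  (Y=1, U=4, Z=1, W=1, X=4) weight 1/144
  (Y=2, U=3, Z=2, W=0, X=2) weight 1/45
  (Y=2, U=3, Z=2, W=0, X=3) weight 1/45
  … 4 more
Group by W:
  weight(W=0) = 2/15
  weight(W=1) = 1/24
Total weight = 2/15 + 1/24 = 7/40
P(W=0 | obs) = 2/15 / 7/40 = 16/21
P(W=1 | obs) = 1/24 / 7/40 = 5/21

P(W = 1 | obs) = 5/21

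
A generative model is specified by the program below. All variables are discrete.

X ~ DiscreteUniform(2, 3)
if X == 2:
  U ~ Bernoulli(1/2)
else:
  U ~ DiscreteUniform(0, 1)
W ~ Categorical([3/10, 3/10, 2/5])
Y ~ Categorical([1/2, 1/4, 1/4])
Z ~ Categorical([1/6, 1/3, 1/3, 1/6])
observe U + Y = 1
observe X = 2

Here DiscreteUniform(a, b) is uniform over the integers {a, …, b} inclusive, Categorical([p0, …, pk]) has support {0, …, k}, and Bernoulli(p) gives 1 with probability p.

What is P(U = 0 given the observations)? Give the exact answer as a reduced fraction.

P(U = 0 | obs) = 1/3

Enumerate traces; 24 have nonzero weight after conditioning:
  (X=2, U=0, W=0, Y=1, Z=0) weight 1/320
  (X=2, U=0, W=0, Y=1, Z=1) weight 1/160
  (X=2, U=0, W=0, Y=1, Z=2) weight 1/160
  (X=2, U=0, W=0, Y=1, Z=3) weight 1/320
  (X=2, U=0, W=1, Y=1, Z=0) weight 1/320
  (X=2, U=0, W=1, Y=1, Z=1) weight 1/160
  (X=2, U=0, W=1, Y=1, Z=2) weight 1/160
  (X=2, U=0, W=1, Y=1, Z=3) weight 1/320
  (X=2, U=1, W=0, Y=0, Z=0) weight 1/160
  … 15 more
Group by U:
  weight(U=0) = 1/16
  weight(U=1) = 1/8
Total weight = 1/16 + 1/8 = 3/16
P(U=0 | obs) = 1/16 / 3/16 = 1/3
P(U=1 | obs) = 1/8 / 3/16 = 2/3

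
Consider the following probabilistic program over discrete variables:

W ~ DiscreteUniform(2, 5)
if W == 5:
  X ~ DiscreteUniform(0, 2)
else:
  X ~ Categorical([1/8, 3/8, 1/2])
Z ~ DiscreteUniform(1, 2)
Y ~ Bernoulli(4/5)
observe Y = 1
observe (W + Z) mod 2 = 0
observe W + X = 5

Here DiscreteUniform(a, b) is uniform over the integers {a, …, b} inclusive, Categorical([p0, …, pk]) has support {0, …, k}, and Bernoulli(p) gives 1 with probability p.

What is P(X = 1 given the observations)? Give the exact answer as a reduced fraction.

Enumerate traces; 3 have nonzero weight after conditioning:
  (W=3, X=2, Z=1, Y=1) weight 1/20
  (W=4, X=1, Z=2, Y=1) weight 3/80
  (W=5, X=0, Z=1, Y=1) weight 1/30
Group by X:
  weight(X=0) = 1/30
  weight(X=1) = 3/80
  weight(X=2) = 1/20
Total weight = 1/30 + 3/80 + 1/20 = 29/240
P(X=0 | obs) = 1/30 / 29/240 = 8/29
P(X=1 | obs) = 3/80 / 29/240 = 9/29
P(X=2 | obs) = 1/20 / 29/240 = 12/29

P(X = 1 | obs) = 9/29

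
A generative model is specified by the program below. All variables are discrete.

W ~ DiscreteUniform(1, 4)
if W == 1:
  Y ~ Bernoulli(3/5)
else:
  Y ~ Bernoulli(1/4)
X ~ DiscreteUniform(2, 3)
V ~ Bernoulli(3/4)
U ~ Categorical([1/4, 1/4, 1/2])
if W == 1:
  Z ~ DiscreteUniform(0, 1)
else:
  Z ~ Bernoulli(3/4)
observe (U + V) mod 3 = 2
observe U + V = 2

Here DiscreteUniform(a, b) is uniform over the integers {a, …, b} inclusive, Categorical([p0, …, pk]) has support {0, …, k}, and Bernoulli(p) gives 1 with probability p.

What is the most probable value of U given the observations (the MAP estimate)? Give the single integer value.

argmax_v P(U = v | obs) = 1

Enumerate traces; 64 have nonzero weight after conditioning:
  (W=1, Y=0, X=2, V=0, U=2, Z=0) weight 1/320
  (W=1, Y=0, X=2, V=0, U=2, Z=1) weight 1/320
  (W=1, Y=0, X=2, V=1, U=1, Z=0) weight 3/640
  (W=1, Y=0, X=2, V=1, U=1, Z=1) weight 3/640
  (W=1, Y=0, X=3, V=0, U=2, Z=0) weight 1/320
  (W=1, Y=0, X=3, V=0, U=2, Z=1) weight 1/320
  (W=1, Y=0, X=3, V=1, U=1, Z=0) weight 3/640
  (W=1, Y=0, X=3, V=1, U=1, Z=1) weight 3/640
  … 56 more
Group by U:
  weight(U=1) = 3/16
  weight(U=2) = 1/8
Total weight = 3/16 + 1/8 = 5/16
P(U=1 | obs) = 3/16 / 5/16 = 3/5
P(U=2 | obs) = 1/8 / 5/16 = 2/5
argmax = 1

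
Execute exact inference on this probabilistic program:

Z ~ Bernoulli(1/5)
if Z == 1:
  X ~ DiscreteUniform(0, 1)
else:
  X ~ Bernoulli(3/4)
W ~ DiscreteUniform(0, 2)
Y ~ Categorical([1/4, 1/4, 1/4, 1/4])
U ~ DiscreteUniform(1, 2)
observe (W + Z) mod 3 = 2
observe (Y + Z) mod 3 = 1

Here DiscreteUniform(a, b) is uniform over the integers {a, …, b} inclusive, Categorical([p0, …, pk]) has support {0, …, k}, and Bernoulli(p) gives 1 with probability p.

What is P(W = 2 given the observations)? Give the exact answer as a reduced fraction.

Enumerate traces; 12 have nonzero weight after conditioning:
  (Z=0, X=0, W=2, Y=1, U=1) weight 1/120
  (Z=0, X=0, W=2, Y=1, U=2) weight 1/120
  (Z=0, X=1, W=2, Y=1, U=1) weight 1/40
  (Z=0, X=1, W=2, Y=1, U=2) weight 1/40
  (Z=1, X=0, W=1, Y=0, U=1) weight 1/240
  (Z=1, X=0, W=1, Y=0, U=2) weight 1/240
  (Z=1, X=0, W=1, Y=3, U=1) weight 1/240
  (Z=1, X=0, W=1, Y=3, U=2) weight 1/240
  … 4 more
Group by W:
  weight(W=1) = 1/30
  weight(W=2) = 1/15
Total weight = 1/30 + 1/15 = 1/10
P(W=1 | obs) = 1/30 / 1/10 = 1/3
P(W=2 | obs) = 1/15 / 1/10 = 2/3

P(W = 2 | obs) = 2/3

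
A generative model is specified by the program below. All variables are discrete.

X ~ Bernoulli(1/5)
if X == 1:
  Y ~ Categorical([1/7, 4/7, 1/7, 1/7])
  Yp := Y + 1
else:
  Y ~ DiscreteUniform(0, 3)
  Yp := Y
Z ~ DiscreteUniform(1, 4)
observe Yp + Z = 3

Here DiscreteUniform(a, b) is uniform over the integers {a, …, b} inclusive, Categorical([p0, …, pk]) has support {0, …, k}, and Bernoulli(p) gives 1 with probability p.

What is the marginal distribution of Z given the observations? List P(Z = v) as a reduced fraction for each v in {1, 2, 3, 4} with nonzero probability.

Enumerate traces; 5 have nonzero weight after conditioning:
  (X=0, Y=0, Z=3) weight 1/20
  (X=0, Y=1, Z=2) weight 1/20
  (X=0, Y=2, Z=1) weight 1/20
  (X=1, Y=0, Z=2) weight 1/140
  (X=1, Y=1, Z=1) weight 1/35
Group by Z:
  weight(Z=1) = 11/140
  weight(Z=2) = 2/35
  weight(Z=3) = 1/20
Total weight = 11/140 + 2/35 + 1/20 = 13/70
P(Z=1 | obs) = 11/140 / 13/70 = 11/26
P(Z=2 | obs) = 2/35 / 13/70 = 4/13
P(Z=3 | obs) = 1/20 / 13/70 = 7/26

P(Z=1) = 11/26, P(Z=2) = 4/13, P(Z=3) = 7/26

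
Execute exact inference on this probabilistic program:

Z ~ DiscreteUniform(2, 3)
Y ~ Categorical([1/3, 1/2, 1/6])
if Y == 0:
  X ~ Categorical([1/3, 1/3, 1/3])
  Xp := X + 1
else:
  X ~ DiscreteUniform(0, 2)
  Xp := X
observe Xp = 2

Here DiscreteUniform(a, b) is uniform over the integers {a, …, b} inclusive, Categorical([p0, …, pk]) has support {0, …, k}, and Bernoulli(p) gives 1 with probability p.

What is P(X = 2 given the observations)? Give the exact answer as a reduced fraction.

Enumerate traces; 6 have nonzero weight after conditioning:
  (Z=2, Y=0, X=1) weight 1/18
  (Z=2, Y=1, X=2) weight 1/12
  (Z=2, Y=2, X=2) weight 1/36
  (Z=3, Y=0, X=1) weight 1/18
  (Z=3, Y=1, X=2) weight 1/12
  (Z=3, Y=2, X=2) weight 1/36
Group by X:
  weight(X=1) = 1/9
  weight(X=2) = 2/9
Total weight = 1/9 + 2/9 = 1/3
P(X=1 | obs) = 1/9 / 1/3 = 1/3
P(X=2 | obs) = 2/9 / 1/3 = 2/3

P(X = 2 | obs) = 2/3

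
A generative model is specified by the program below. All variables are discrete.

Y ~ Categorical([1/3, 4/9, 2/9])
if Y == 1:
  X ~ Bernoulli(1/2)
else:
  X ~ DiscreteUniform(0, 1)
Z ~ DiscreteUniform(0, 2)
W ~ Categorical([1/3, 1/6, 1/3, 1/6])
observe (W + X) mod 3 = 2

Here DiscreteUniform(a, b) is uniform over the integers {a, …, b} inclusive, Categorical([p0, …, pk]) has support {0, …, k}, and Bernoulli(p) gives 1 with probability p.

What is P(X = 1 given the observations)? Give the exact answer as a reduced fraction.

P(X = 1 | obs) = 1/3

Enumerate traces; 18 have nonzero weight after conditioning:
  (Y=0, X=0, Z=0, W=2) weight 1/54
  (Y=0, X=0, Z=1, W=2) weight 1/54
  (Y=0, X=0, Z=2, W=2) weight 1/54
  (Y=0, X=1, Z=0, W=1) weight 1/108
  (Y=0, X=1, Z=1, W=1) weight 1/108
  (Y=0, X=1, Z=2, W=1) weight 1/108
  (Y=1, X=0, Z=0, W=2) weight 2/81
  (Y=1, X=0, Z=1, W=2) weight 2/81
  … 10 more
Group by X:
  weight(X=0) = 1/6
  weight(X=1) = 1/12
Total weight = 1/6 + 1/12 = 1/4
P(X=0 | obs) = 1/6 / 1/4 = 2/3
P(X=1 | obs) = 1/12 / 1/4 = 1/3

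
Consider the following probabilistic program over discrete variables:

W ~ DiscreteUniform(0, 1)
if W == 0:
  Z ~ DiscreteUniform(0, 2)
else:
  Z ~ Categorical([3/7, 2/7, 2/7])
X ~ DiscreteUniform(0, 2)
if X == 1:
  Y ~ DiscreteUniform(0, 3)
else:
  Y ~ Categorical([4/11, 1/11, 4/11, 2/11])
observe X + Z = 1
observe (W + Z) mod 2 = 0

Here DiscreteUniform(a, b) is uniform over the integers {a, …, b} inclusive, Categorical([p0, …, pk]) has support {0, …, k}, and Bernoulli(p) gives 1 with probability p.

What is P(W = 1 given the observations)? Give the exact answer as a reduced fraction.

Enumerate traces; 8 have nonzero weight after conditioning:
  (W=0, Z=0, X=1, Y=0) weight 1/72
  (W=0, Z=0, X=1, Y=1) weight 1/72
  (W=0, Z=0, X=1, Y=2) weight 1/72
  (W=0, Z=0, X=1, Y=3) weight 1/72
  (W=1, Z=1, X=0, Y=0) weight 4/231
  (W=1, Z=1, X=0, Y=1) weight 1/231
  (W=1, Z=1, X=0, Y=2) weight 4/231
  (W=1, Z=1, X=0, Y=3) weight 2/231
Group by W:
  weight(W=0) = 1/18
  weight(W=1) = 1/21
Total weight = 1/18 + 1/21 = 13/126
P(W=0 | obs) = 1/18 / 13/126 = 7/13
P(W=1 | obs) = 1/21 / 13/126 = 6/13

P(W = 1 | obs) = 6/13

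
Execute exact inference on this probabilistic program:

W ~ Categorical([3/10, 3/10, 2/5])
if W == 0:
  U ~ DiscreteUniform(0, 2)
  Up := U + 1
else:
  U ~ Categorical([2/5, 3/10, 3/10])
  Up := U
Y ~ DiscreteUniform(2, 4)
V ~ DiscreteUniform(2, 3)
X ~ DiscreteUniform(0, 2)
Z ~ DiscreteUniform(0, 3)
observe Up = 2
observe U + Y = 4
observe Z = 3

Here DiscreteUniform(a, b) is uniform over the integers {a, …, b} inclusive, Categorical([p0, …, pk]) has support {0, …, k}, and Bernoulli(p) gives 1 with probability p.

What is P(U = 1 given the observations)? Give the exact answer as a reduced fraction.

P(U = 1 | obs) = 10/31

Enumerate traces; 18 have nonzero weight after conditioning:
  (W=0, U=1, Y=3, V=2, X=0, Z=3) weight 1/720
  (W=0, U=1, Y=3, V=2, X=1, Z=3) weight 1/720
  (W=0, U=1, Y=3, V=2, X=2, Z=3) weight 1/720
  (W=0, U=1, Y=3, V=3, X=0, Z=3) weight 1/720
  (W=0, U=1, Y=3, V=3, X=1, Z=3) weight 1/720
  (W=0, U=1, Y=3, V=3, X=2, Z=3) weight 1/720
  (W=1, U=2, Y=2, V=2, X=0, Z=3) weight 1/800
  (W=1, U=2, Y=2, V=2, X=1, Z=3) weight 1/800
  … 10 more
Group by U:
  weight(U=1) = 1/120
  weight(U=2) = 7/400
Total weight = 1/120 + 7/400 = 31/1200
P(U=1 | obs) = 1/120 / 31/1200 = 10/31
P(U=2 | obs) = 7/400 / 31/1200 = 21/31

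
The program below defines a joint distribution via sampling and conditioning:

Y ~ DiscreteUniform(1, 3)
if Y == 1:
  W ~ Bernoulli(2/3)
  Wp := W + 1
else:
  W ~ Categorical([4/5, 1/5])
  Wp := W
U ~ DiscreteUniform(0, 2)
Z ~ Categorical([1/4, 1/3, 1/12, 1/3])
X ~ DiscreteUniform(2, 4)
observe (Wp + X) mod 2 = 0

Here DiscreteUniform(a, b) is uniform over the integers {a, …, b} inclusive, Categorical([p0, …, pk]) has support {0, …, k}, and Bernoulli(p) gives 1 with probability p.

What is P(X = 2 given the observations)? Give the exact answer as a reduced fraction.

P(X = 2 | obs) = 34/79

Enumerate traces; 108 have nonzero weight after conditioning:
  (Y=1, W=0, U=0, Z=0, X=3) weight 1/324
  (Y=1, W=0, U=0, Z=1, X=3) weight 1/243
  (Y=1, W=0, U=0, Z=2, X=3) weight 1/972
  (Y=1, W=0, U=0, Z=3, X=3) weight 1/243
  (Y=1, W=0, U=1, Z=0, X=3) weight 1/324
  (Y=1, W=0, U=1, Z=1, X=3) weight 1/243
  (Y=1, W=0, U=1, Z=2, X=3) weight 1/972
  (Y=1, W=0, U=1, Z=3, X=3) weight 1/243
  (Y=1, W=1, U=0, Z=0, X=2) weight 1/162
  (Y=1, W=1, U=0, Z=0, X=4) weight 1/162
  … 98 more
Group by X:
  weight(X=2) = 34/135
  weight(X=3) = 11/135
  weight(X=4) = 34/135
Total weight = 34/135 + 11/135 + 34/135 = 79/135
P(X=2 | obs) = 34/135 / 79/135 = 34/79
P(X=3 | obs) = 11/135 / 79/135 = 11/79
P(X=4 | obs) = 34/135 / 79/135 = 34/79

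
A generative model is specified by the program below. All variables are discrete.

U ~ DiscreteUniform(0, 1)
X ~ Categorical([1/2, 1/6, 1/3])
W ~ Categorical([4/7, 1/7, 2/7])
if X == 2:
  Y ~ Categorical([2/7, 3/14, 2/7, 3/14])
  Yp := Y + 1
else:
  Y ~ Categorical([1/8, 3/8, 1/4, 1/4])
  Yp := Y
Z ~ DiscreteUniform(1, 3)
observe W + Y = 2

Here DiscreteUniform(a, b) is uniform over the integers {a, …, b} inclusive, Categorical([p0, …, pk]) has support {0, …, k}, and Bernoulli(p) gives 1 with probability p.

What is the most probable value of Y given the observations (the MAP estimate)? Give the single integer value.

argmax_v P(Y = v | obs) = 2

Enumerate traces; 54 have nonzero weight after conditioning:
  (U=0, X=0, W=0, Y=2, Z=1) weight 1/84
  (U=0, X=0, W=0, Y=2, Z=2) weight 1/84
  (U=0, X=0, W=0, Y=2, Z=3) weight 1/84
  (U=0, X=0, W=1, Y=1, Z=1) weight 1/224
  (U=0, X=0, W=1, Y=1, Z=2) weight 1/224
  (U=0, X=0, W=1, Y=1, Z=3) weight 1/224
  (U=0, X=0, W=2, Y=0, Z=1) weight 1/336
  (U=0, X=0, W=2, Y=0, Z=2) weight 1/336
  … 46 more
Group by Y:
  weight(Y=0) = 5/98
  weight(Y=1) = 9/196
  weight(Y=2) = 22/147
Total weight = 5/98 + 9/196 + 22/147 = 145/588
P(Y=0 | obs) = 5/98 / 145/588 = 6/29
P(Y=1 | obs) = 9/196 / 145/588 = 27/145
P(Y=2 | obs) = 22/147 / 145/588 = 88/145
argmax = 2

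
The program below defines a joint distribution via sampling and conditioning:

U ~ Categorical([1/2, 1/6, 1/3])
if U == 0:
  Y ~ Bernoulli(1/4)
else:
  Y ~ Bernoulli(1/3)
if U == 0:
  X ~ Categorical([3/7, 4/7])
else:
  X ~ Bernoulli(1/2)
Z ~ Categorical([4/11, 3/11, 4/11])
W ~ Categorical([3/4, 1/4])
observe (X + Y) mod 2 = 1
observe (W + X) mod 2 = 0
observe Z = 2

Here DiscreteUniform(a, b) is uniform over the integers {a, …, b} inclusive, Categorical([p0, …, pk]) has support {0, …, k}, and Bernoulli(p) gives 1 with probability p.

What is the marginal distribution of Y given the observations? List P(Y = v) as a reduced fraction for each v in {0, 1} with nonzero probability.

P(Y=0) = 64/133, P(Y=1) = 69/133

Enumerate traces; 6 have nonzero weight after conditioning:
  (U=0, Y=0, X=1, Z=2, W=1) weight 3/154
  (U=0, Y=1, X=0, Z=2, W=0) weight 9/616
  (U=1, Y=0, X=1, Z=2, W=1) weight 1/198
  (U=1, Y=1, X=0, Z=2, W=0) weight 1/132
  (U=2, Y=0, X=1, Z=2, W=1) weight 1/99
  (U=2, Y=1, X=0, Z=2, W=0) weight 1/66
Group by Y:
  weight(Y=0) = 8/231
  weight(Y=1) = 23/616
Total weight = 8/231 + 23/616 = 19/264
P(Y=0 | obs) = 8/231 / 19/264 = 64/133
P(Y=1 | obs) = 23/616 / 19/264 = 69/133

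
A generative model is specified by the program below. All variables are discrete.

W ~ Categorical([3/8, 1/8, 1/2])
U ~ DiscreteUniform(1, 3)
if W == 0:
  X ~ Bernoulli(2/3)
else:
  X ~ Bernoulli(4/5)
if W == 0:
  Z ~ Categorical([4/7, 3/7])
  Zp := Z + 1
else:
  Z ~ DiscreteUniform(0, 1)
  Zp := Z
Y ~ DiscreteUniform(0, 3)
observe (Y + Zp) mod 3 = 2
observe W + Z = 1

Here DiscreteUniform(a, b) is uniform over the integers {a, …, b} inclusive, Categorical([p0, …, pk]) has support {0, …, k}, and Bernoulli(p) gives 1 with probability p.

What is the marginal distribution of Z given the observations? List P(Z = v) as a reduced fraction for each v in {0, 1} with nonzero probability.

Enumerate traces; 18 have nonzero weight after conditioning:
  (W=0, U=1, X=0, Z=1, Y=0) weight 1/224
  (W=0, U=1, X=0, Z=1, Y=3) weight 1/224
  (W=0, U=1, X=1, Z=1, Y=0) weight 1/112
  (W=0, U=1, X=1, Z=1, Y=3) weight 1/112
  (W=0, U=2, X=0, Z=1, Y=0) weight 1/224
  (W=0, U=2, X=0, Z=1, Y=3) weight 1/224
  (W=0, U=2, X=1, Z=1, Y=0) weight 1/112
  (W=0, U=2, X=1, Z=1, Y=3) weight 1/112
  (W=1, U=1, X=0, Z=0, Y=2) weight 1/960
  … 9 more
Group by Z:
  weight(Z=0) = 1/64
  weight(Z=1) = 9/112
Total weight = 1/64 + 9/112 = 43/448
P(Z=0 | obs) = 1/64 / 43/448 = 7/43
P(Z=1 | obs) = 9/112 / 43/448 = 36/43

P(Z=0) = 7/43, P(Z=1) = 36/43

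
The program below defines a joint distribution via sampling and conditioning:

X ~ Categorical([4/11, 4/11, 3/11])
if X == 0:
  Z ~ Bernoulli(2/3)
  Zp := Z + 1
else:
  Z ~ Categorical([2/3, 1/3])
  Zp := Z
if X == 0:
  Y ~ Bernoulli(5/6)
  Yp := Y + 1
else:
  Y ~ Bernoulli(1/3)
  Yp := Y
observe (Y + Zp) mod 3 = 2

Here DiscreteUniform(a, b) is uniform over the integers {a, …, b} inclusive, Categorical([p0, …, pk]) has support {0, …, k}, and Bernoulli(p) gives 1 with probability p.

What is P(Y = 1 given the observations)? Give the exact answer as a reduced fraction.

P(Y = 1 | obs) = 17/21

Enumerate traces; 4 have nonzero weight after conditioning:
  (X=0, Z=0, Y=1) weight 10/99
  (X=0, Z=1, Y=0) weight 4/99
  (X=1, Z=1, Y=1) weight 4/99
  (X=2, Z=1, Y=1) weight 1/33
Group by Y:
  weight(Y=0) = 4/99
  weight(Y=1) = 17/99
Total weight = 4/99 + 17/99 = 7/33
P(Y=0 | obs) = 4/99 / 7/33 = 4/21
P(Y=1 | obs) = 17/99 / 7/33 = 17/21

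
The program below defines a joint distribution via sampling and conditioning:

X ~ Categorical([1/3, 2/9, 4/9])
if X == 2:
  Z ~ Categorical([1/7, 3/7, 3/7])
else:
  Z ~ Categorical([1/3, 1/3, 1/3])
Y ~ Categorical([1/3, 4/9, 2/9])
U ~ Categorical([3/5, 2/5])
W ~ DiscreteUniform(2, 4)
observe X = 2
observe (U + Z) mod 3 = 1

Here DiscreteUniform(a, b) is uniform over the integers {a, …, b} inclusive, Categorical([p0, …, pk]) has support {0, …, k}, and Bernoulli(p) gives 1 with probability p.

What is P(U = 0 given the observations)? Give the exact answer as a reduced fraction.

P(U = 0 | obs) = 9/11

Enumerate traces; 18 have nonzero weight after conditioning:
  (X=2, Z=0, Y=0, U=1, W=2) weight 8/2835
  (X=2, Z=0, Y=0, U=1, W=3) weight 8/2835
  (X=2, Z=0, Y=0, U=1, W=4) weight 8/2835
  (X=2, Z=0, Y=1, U=1, W=2) weight 32/8505
  (X=2, Z=0, Y=1, U=1, W=3) weight 32/8505
  (X=2, Z=0, Y=1, U=1, W=4) weight 32/8505
  (X=2, Z=0, Y=2, U=1, W=2) weight 16/8505
  (X=2, Z=0, Y=2, U=1, W=3) weight 16/8505
  (X=2, Z=1, Y=0, U=0, W=2) weight 4/315
  … 9 more
Group by U:
  weight(U=0) = 4/35
  weight(U=1) = 8/315
Total weight = 4/35 + 8/315 = 44/315
P(U=0 | obs) = 4/35 / 44/315 = 9/11
P(U=1 | obs) = 8/315 / 44/315 = 2/11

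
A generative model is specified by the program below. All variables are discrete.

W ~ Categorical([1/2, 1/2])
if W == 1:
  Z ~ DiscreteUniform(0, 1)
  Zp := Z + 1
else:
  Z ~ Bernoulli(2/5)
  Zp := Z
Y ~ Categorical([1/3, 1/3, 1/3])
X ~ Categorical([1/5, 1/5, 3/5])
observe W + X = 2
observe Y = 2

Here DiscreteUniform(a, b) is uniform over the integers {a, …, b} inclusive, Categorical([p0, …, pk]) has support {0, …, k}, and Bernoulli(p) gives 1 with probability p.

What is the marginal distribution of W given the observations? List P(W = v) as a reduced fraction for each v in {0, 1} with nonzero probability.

P(W=0) = 3/4, P(W=1) = 1/4

Enumerate traces; 4 have nonzero weight after conditioning:
  (W=0, Z=0, Y=2, X=2) weight 3/50
  (W=0, Z=1, Y=2, X=2) weight 1/25
  (W=1, Z=0, Y=2, X=1) weight 1/60
  (W=1, Z=1, Y=2, X=1) weight 1/60
Group by W:
  weight(W=0) = 1/10
  weight(W=1) = 1/30
Total weight = 1/10 + 1/30 = 2/15
P(W=0 | obs) = 1/10 / 2/15 = 3/4
P(W=1 | obs) = 1/30 / 2/15 = 1/4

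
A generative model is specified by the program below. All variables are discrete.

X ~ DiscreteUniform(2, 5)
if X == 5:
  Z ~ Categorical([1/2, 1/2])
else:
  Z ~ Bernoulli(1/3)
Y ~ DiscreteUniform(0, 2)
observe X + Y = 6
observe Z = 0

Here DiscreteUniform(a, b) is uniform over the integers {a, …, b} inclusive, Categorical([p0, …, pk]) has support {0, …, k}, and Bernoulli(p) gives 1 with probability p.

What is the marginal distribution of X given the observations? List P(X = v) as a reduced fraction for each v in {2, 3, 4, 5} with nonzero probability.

Enumerate traces; 2 have nonzero weight after conditioning:
  (X=4, Z=0, Y=2) weight 1/18
  (X=5, Z=0, Y=1) weight 1/24
Group by X:
  weight(X=4) = 1/18
  weight(X=5) = 1/24
Total weight = 1/18 + 1/24 = 7/72
P(X=4 | obs) = 1/18 / 7/72 = 4/7
P(X=5 | obs) = 1/24 / 7/72 = 3/7

P(X=4) = 4/7, P(X=5) = 3/7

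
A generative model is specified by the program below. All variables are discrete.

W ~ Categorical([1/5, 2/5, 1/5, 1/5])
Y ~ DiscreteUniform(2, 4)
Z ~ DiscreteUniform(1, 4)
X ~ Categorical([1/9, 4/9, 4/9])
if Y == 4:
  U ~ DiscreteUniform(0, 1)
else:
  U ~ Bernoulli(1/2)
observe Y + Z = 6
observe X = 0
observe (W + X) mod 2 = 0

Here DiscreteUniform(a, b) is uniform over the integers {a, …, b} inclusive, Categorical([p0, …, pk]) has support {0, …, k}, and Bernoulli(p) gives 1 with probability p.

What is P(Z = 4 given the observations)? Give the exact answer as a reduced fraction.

P(Z = 4 | obs) = 1/3

Enumerate traces; 12 have nonzero weight after conditioning:
  (W=0, Y=2, Z=4, X=0, U=0) weight 1/1080
  (W=0, Y=2, Z=4, X=0, U=1) weight 1/1080
  (W=0, Y=3, Z=3, X=0, U=0) weight 1/1080
  (W=0, Y=3, Z=3, X=0, U=1) weight 1/1080
  (W=0, Y=4, Z=2, X=0, U=0) weight 1/1080
  (W=0, Y=4, Z=2, X=0, U=1) weight 1/1080
  (W=2, Y=2, Z=4, X=0, U=0) weight 1/1080
  (W=2, Y=2, Z=4, X=0, U=1) weight 1/1080
  … 4 more
Group by Z:
  weight(Z=2) = 1/270
  weight(Z=3) = 1/270
  weight(Z=4) = 1/270
Total weight = 1/270 + 1/270 + 1/270 = 1/90
P(Z=2 | obs) = 1/270 / 1/90 = 1/3
P(Z=3 | obs) = 1/270 / 1/90 = 1/3
P(Z=4 | obs) = 1/270 / 1/90 = 1/3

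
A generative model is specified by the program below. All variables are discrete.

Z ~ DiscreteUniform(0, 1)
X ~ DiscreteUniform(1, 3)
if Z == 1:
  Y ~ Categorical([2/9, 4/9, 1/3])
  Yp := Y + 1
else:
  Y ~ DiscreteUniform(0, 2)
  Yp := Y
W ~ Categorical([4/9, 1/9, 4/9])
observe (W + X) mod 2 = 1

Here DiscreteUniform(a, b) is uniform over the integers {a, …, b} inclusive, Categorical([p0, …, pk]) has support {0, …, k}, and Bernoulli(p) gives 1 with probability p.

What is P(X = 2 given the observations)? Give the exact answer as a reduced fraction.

Enumerate traces; 30 have nonzero weight after conditioning:
  (Z=0, X=1, Y=0, W=0) weight 2/81
  (Z=0, X=1, Y=0, W=2) weight 2/81
  (Z=0, X=1, Y=1, W=0) weight 2/81
  (Z=0, X=1, Y=1, W=2) weight 2/81
  (Z=0, X=1, Y=2, W=0) weight 2/81
  (Z=0, X=1, Y=2, W=2) weight 2/81
  (Z=0, X=2, Y=0, W=1) weight 1/162
  (Z=0, X=2, Y=1, W=1) weight 1/162
  (Z=0, X=3, Y=0, W=0) weight 2/81
  … 21 more
Group by X:
  weight(X=1) = 8/27
  weight(X=2) = 1/27
  weight(X=3) = 8/27
Total weight = 8/27 + 1/27 + 8/27 = 17/27
P(X=1 | obs) = 8/27 / 17/27 = 8/17
P(X=2 | obs) = 1/27 / 17/27 = 1/17
P(X=3 | obs) = 8/27 / 17/27 = 8/17

P(X = 2 | obs) = 1/17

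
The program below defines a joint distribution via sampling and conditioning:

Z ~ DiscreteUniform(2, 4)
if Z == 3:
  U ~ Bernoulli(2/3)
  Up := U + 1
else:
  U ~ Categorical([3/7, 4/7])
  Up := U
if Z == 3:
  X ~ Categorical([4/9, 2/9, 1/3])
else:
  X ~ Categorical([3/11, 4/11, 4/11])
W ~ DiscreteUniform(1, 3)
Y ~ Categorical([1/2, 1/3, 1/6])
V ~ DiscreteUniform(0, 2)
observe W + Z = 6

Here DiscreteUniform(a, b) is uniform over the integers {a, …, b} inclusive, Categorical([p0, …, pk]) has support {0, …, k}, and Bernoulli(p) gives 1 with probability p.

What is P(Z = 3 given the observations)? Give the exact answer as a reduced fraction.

Enumerate traces; 108 have nonzero weight after conditioning:
  (Z=3, U=0, X=0, W=3, Y=0, V=0) weight 2/729
  (Z=3, U=0, X=0, W=3, Y=0, V=1) weight 2/729
  (Z=3, U=0, X=0, W=3, Y=0, V=2) weight 2/729
  (Z=3, U=0, X=0, W=3, Y=1, V=0) weight 4/2187
  (Z=3, U=0, X=0, W=3, Y=1, V=1) weight 4/2187
  (Z=3, U=0, X=0, W=3, Y=1, V=2) weight 4/2187
  (Z=3, U=0, X=0, W=3, Y=2, V=0) weight 2/2187
  (Z=3, U=0, X=0, W=3, Y=2, V=1) weight 2/2187
  (Z=4, U=0, X=0, W=2, Y=0, V=0) weight 1/462
  … 99 more
Group by Z:
  weight(Z=3) = 1/9
  weight(Z=4) = 1/9
Total weight = 1/9 + 1/9 = 2/9
P(Z=3 | obs) = 1/9 / 2/9 = 1/2
P(Z=4 | obs) = 1/9 / 2/9 = 1/2

P(Z = 3 | obs) = 1/2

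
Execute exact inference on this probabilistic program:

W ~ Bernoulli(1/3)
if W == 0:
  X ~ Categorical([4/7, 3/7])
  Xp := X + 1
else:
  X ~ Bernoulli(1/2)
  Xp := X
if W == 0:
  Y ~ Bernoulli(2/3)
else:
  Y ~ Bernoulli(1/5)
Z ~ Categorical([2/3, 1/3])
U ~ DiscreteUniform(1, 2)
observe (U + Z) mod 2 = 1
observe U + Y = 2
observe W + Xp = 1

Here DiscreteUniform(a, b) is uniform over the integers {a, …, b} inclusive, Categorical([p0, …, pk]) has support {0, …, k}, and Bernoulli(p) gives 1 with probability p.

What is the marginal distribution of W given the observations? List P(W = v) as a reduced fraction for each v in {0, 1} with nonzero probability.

P(W=0) = 200/263, P(W=1) = 63/263

Enumerate traces; 4 have nonzero weight after conditioning:
  (W=0, X=0, Y=0, Z=1, U=2) weight 4/189
  (W=0, X=0, Y=1, Z=0, U=1) weight 16/189
  (W=1, X=0, Y=0, Z=1, U=2) weight 1/45
  (W=1, X=0, Y=1, Z=0, U=1) weight 1/90
Group by W:
  weight(W=0) = 20/189
  weight(W=1) = 1/30
Total weight = 20/189 + 1/30 = 263/1890
P(W=0 | obs) = 20/189 / 263/1890 = 200/263
P(W=1 | obs) = 1/30 / 263/1890 = 63/263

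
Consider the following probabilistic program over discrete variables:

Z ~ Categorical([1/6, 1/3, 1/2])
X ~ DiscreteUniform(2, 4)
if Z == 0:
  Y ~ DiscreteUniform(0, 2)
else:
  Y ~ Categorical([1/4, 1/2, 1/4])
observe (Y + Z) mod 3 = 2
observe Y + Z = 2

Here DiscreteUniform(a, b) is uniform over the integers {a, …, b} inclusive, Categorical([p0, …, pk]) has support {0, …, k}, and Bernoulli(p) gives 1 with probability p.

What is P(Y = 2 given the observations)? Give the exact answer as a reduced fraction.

Enumerate traces; 9 have nonzero weight after conditioning:
  (Z=0, X=2, Y=2) weight 1/54
  (Z=0, X=3, Y=2) weight 1/54
  (Z=0, X=4, Y=2) weight 1/54
  (Z=1, X=2, Y=1) weight 1/18
  (Z=1, X=3, Y=1) weight 1/18
  (Z=1, X=4, Y=1) weight 1/18
  (Z=2, X=2, Y=0) weight 1/24
  (Z=2, X=3, Y=0) weight 1/24
  … 1 more
Group by Y:
  weight(Y=0) = 1/8
  weight(Y=1) = 1/6
  weight(Y=2) = 1/18
Total weight = 1/8 + 1/6 + 1/18 = 25/72
P(Y=0 | obs) = 1/8 / 25/72 = 9/25
P(Y=1 | obs) = 1/6 / 25/72 = 12/25
P(Y=2 | obs) = 1/18 / 25/72 = 4/25

P(Y = 2 | obs) = 4/25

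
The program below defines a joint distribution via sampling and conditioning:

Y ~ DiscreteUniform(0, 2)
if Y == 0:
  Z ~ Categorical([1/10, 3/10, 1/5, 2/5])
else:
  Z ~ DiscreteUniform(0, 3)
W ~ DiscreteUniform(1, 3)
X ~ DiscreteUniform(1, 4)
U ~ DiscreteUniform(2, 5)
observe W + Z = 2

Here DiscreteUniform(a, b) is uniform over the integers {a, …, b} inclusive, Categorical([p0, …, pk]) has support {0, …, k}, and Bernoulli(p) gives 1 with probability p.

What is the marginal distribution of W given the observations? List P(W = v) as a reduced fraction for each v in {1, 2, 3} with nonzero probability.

P(W=1) = 4/7, P(W=2) = 3/7

Enumerate traces; 96 have nonzero weight after conditioning:
  (Y=0, Z=0, W=2, X=1, U=2) weight 1/1440
  (Y=0, Z=0, W=2, X=1, U=3) weight 1/1440
  (Y=0, Z=0, W=2, X=1, U=4) weight 1/1440
  (Y=0, Z=0, W=2, X=1, U=5) weight 1/1440
  (Y=0, Z=0, W=2, X=2, U=2) weight 1/1440
  (Y=0, Z=0, W=2, X=2, U=3) weight 1/1440
  (Y=0, Z=0, W=2, X=2, U=4) weight 1/1440
  (Y=0, Z=0, W=2, X=2, U=5) weight 1/1440
  (Y=0, Z=1, W=1, X=1, U=2) weight 1/480
  … 87 more
Group by W:
  weight(W=1) = 4/45
  weight(W=2) = 1/15
Total weight = 4/45 + 1/15 = 7/45
P(W=1 | obs) = 4/45 / 7/45 = 4/7
P(W=2 | obs) = 1/15 / 7/45 = 3/7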